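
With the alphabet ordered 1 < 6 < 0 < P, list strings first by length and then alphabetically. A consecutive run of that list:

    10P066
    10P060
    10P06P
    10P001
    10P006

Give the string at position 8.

Stepping forward 3 times from 10P006: 10P006 → 10P000 → 10P00P, then the target.

10P0P1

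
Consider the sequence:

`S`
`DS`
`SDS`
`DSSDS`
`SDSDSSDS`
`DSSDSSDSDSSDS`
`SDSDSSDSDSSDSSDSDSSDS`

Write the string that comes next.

DSSDSSDSDSSDSSDSDSSDSDSSDSSDSDSSDS

Each term (from the third on) is the two preceding terms concatenated in order: term 3 = S·DS = SDS.
The next term joins DSSDSSDSDSSDS and SDSDSSDSDSSDSSDSDSSDS.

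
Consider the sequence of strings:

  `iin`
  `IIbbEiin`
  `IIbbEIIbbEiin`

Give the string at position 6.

IIbbEIIbbEIIbbEIIbbEIIbbEiin

Every step adds IIbbE at the front: s(k+1) = IIbbE·s(k).
From IIbbEIIbbEiin, 3 further steps: IIbbEIIbbEiin → IIbbEIIbbEIIbbEiin → IIbbEIIbbEIIbbEIIbbEiin → (answer).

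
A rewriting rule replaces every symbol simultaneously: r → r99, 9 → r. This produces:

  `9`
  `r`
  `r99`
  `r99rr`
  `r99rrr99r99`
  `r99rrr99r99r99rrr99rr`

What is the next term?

Applying the rule to each of the 21 symbols of r99rrr99r99r99rrr99rr gives the pieces r99 r r r99 r99 r99 r r r99 r r r99 r r r99 r99 r99 r r r99 r99, which concatenate to the answer.

r99rrr99r99r99rrr99rrr99rrr99r99r99rrr99r99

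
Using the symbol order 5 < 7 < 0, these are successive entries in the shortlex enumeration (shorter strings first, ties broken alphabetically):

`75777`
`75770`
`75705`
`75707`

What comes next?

Find the rightmost character of 75707 below 0, bump it to the next letter, and reset everything to its right to 5.

75700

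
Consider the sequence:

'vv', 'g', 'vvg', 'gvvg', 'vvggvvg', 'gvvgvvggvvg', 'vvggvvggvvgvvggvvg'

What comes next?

gvvgvvggvvgvvggvvggvvgvvggvvg

From term 3 onward, concatenate the second-to-last term with the last: vv·g = vvg, g·vvg = gvvg, …
So term 8 is gvvgvvggvvg·vvggvvggvvgvvggvvg.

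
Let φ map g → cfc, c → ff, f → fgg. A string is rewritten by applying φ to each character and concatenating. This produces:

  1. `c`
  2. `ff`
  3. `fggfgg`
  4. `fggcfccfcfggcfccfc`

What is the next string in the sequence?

Replace each of the 18 characters of fggcfccfcfggcfccfc in place — fgg cfc cfc ff fgg ff ff fgg ff fgg cfc cfc ff fgg ff ff fgg ff — and concatenate.

fggcfccfcfffggfffffggfffggcfccfcfffggfffffggff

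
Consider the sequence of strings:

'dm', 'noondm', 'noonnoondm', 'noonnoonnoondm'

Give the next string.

noonnoonnoonnoondm

Each term is the previous one with noon prepended.
One more step from noonnoonnoondm gives the answer.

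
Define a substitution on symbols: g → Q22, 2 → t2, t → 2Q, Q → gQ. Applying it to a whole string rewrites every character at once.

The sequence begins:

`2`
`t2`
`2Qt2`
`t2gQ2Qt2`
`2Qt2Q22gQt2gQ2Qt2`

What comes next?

Rewriting the 17 symbols of 2Qt2Q22gQt2gQ2Qt2 one by one yields t2 gQ 2Q t2 gQ t2 t2 Q22 gQ 2Q t2 Q22 gQ t2 gQ 2Q t2; concatenated:

t2gQ2Qt2gQt2t2Q22gQ2Qt2Q22gQt2gQ2Qt2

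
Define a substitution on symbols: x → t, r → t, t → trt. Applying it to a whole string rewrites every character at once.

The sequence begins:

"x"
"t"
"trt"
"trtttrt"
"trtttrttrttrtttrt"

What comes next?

Rewriting the 17 symbols of trtttrttrttrtttrt one by one yields trt t trt trt trt t trt trt t trt trt t trt trt trt t trt; concatenated:

trtttrttrttrtttrttrtttrttrtttrttrttrtttrt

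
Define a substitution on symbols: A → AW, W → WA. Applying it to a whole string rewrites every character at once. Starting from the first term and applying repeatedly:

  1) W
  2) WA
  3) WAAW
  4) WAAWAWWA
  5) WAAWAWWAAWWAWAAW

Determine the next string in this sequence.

Rewriting the 16 symbols of WAAWAWWAAWWAWAAW one by one yields WA AW AW WA AW WA WA AW AW WA WA AW WA AW AW WA; concatenated:

WAAWAWWAAWWAWAAWAWWAWAAWWAAWAWWA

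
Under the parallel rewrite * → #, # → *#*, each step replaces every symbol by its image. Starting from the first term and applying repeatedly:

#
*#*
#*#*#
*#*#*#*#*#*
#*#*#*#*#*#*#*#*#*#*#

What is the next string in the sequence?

Applying the rule to each of the 21 symbols of #*#*#*#*#*#*#*#*#*#*# gives the pieces *#* # *#* # *#* # *#* # *#* # *#* # *#* # *#* # *#* # *#* # *#*, which concatenate to the answer.

*#*#*#*#*#*#*#*#*#*#*#*#*#*#*#*#*#*#*#*#*#*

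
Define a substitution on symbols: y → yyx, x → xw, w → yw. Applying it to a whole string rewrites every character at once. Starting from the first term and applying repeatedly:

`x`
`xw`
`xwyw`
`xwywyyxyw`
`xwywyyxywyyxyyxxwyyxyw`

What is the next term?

Rewriting the 22 symbols of xwywyyxywyyxyyxxwyyxyw one by one yields xw yw yyx yw yyx yyx xw yyx yw yyx yyx xw yyx yyx xw xw yw yyx yyx xw yyx yw; concatenated:

xwywyyxywyyxyyxxwyyxywyyxyyxxwyyxyyxxwxwywyyxyyxxwyyxyw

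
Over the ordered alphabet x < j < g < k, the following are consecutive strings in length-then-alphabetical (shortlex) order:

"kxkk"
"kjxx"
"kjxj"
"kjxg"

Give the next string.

kjxk

Treat kjxg as a base-4 numeral over the given alphabet and add one, carrying through any trailing k's.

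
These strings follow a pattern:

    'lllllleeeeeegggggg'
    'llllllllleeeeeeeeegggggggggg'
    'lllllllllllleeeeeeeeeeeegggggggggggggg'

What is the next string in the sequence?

Reading off run lengths: l runs 6, 9, 12; e runs 6, 9, 12; g runs 6, 10, 14 — each is linear in n (n = 1, 2, …).
Setting n = 4 gives 15, 15, 18 characters in each block.

llllllllllllllleeeeeeeeeeeeeeegggggggggggggggggg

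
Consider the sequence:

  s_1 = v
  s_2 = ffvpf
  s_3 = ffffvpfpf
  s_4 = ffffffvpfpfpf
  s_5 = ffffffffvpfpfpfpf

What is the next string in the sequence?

ffffffffffvpfpfpfpfpf

Every step adds ff to the front and pf to the end of the previous string.
So the next term is ff·ffffffffvpfpfpfpf·pf.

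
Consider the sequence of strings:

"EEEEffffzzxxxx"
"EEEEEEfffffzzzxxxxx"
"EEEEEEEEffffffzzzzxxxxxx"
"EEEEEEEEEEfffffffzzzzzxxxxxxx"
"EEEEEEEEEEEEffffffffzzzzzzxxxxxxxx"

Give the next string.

EEEEEEEEEEEEEEfffffffffzzzzzzzxxxxxxxxx

Reading off run lengths: E runs 4, 6, 8, 10, 12; f runs 4, 5, 6, 7, 8; z runs 2, 3, 4, 5, 6; x runs 4, 5, 6, 7, 8 — each is linear in n, where the shown terms are n = 2, 3, 4, 5, 6.
Setting n = 7 gives 14, 9, 7, 9 characters in each block.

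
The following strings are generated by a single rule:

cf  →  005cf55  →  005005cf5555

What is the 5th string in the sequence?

Every step adds 005 to the front and 55 to the end of the previous string.
From 005005cf5555, 2 further steps: 005005cf5555 → 005005005cf555555 → (answer).

005005005005cf55555555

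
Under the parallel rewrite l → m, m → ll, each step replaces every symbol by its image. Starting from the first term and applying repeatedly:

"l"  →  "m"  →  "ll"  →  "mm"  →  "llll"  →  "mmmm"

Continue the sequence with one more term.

llllllll

Rewriting each symbol of mmmm: m→ll, m→ll, m→ll, m→ll, which concatenates to ll ll ll ll.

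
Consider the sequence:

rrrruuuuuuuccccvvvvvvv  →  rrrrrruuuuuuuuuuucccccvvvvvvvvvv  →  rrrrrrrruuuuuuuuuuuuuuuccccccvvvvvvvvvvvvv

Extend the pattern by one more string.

The n-th term is 2n r's then 4n-1 u's then n+2 c's then 3n+1 v's, where the shown terms are n = 2, 3, 4.
At n = 5 the blocks have lengths 10, 19, 7, 16.

rrrrrrrrrruuuuuuuuuuuuuuuuuuucccccccvvvvvvvvvvvvvvvv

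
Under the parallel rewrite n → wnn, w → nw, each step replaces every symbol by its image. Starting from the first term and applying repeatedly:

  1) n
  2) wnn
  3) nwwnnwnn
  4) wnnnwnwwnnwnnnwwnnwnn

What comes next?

Applying the rule to each of the 21 symbols of wnnnwnwwnnwnnnwwnnwnn gives the pieces nw wnn wnn wnn nw wnn nw nw wnn wnn nw wnn wnn wnn nw nw wnn wnn nw wnn wnn, which concatenate to the answer.

nwwnnwnnwnnnwwnnnwnwwnnwnnnwwnnwnnwnnnwnwwnnwnnnwwnnwnn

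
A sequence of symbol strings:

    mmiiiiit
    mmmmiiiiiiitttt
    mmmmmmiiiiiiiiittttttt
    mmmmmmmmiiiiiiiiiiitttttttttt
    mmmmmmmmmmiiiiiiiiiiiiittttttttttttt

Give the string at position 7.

Term n consists of 2n m's, followed by 2n+3 i's, followed by 3n-2 t's (n = 1, 2, …).
For term 7, n = 7, so the run lengths are 14, 17, 19.

mmmmmmmmmmmmmmiiiiiiiiiiiiiiiiittttttttttttttttttt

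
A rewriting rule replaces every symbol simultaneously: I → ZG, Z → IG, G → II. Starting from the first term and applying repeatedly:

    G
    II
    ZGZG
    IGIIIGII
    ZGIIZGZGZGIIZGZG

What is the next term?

φ(ZGIIZGZGZGIIZGZG) expands symbol-by-symbol to IG II ZG ZG IG II IG II IG II ZG ZG IG II IG II; joining the 16 pieces gives the next term.

IGIIZGZGIGIIIGIIIGIIZGZGIGIIIGII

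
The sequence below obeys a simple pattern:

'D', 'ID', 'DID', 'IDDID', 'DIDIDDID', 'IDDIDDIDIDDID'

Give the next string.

This is a Fibonacci-style word recurrence s(k) = s(k−2)·s(k−1): e.g. D·ID = DID.
Continuing: DIDIDDID · IDDIDDIDIDDID gives term 7.

DIDIDDIDIDDIDDIDIDDID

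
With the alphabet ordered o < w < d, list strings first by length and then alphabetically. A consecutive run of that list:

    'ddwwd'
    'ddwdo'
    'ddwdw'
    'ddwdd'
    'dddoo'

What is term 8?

dddwo

Continuing the enumeration 3 steps past dddoo: dddoo → dddow → dddod → (answer).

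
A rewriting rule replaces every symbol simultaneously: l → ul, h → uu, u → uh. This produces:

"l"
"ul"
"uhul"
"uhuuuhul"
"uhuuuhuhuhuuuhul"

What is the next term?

Rewriting the 16 symbols of uhuuuhuhuhuuuhul one by one yields uh uu uh uh uh uu uh uu uh uu uh uh uh uu uh ul; concatenated:

uhuuuhuhuhuuuhuuuhuuuhuhuhuuuhul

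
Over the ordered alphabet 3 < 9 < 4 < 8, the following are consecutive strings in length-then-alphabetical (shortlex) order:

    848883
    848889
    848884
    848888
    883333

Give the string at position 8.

Stepping forward 3 times from 883333: 883333 → 883339 → 883334, then the target.

883338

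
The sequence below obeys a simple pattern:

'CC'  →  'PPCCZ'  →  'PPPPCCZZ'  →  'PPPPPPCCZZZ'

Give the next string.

PPPPPPPPCCZZZZ

s(k+1) = PP·s(k)·Z, so each term gains PP as a prefix and Z as a suffix.
One more step from PPPPPPCCZZZ gives the answer.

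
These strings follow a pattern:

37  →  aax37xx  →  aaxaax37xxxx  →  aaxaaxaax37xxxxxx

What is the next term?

aaxaaxaaxaax37xxxxxxxx

s(k+1) = aax·s(k)·xx, so each term gains aax as a prefix and xx as a suffix.
One more step from aaxaaxaax37xxxxxx gives the answer.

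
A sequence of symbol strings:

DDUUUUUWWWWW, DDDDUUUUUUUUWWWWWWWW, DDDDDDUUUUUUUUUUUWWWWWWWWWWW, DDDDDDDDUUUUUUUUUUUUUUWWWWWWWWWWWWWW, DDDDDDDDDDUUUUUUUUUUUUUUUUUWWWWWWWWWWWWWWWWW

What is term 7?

DDDDDDDDDDDDDDUUUUUUUUUUUUUUUUUUUUUUUWWWWWWWWWWWWWWWWWWWWWWW

Term n consists of 2n D's, followed by 3n+2 U's, followed by 3n+2 W's (n = 1, 2, …).
For term 7, n = 7, so the run lengths are 14, 23, 23.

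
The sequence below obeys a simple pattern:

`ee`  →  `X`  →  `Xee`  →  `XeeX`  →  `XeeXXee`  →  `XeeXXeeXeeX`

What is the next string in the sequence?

XeeXXeeXeeXXeeXXee

From term 3 onward, concatenate the last term with the second-to-last: X·ee = Xee, Xee·X = XeeX, …
Continuing: XeeXXeeXeeX · XeeXXee gives term 7.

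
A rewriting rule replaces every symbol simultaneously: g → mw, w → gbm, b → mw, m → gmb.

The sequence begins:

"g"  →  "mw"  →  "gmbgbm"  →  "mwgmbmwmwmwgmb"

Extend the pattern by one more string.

gmbgbmmwgmbmwgmbgbmgmbgbmgmbgbmmwgmbmw

Replace each of the 14 characters of mwgmbmwmwmwgmb in place — gmb gbm mw gmb mw gmb gbm gmb gbm gmb gbm mw gmb mw — and concatenate.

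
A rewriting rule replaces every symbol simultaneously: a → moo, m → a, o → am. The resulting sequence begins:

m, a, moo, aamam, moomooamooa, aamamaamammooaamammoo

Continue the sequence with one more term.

moomooamooamoomooamooaaamammoomooamooaaamam

φ(aamamaamammooaamammoo) expands symbol-by-symbol to moo moo a moo a moo moo a moo a a am am moo moo a moo a a am am; joining the 21 pieces gives the next term.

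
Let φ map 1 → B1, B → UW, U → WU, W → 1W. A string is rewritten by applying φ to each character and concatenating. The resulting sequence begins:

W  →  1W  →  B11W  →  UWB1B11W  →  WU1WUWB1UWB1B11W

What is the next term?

1WWUB11WWU1WUWB1WU1WUWB1UWB1B11W

φ(WU1WUWB1UWB1B11W) expands symbol-by-symbol to 1W WU B1 1W WU 1W UW B1 WU 1W UW B1 UW B1 B1 1W; joining the 16 pieces gives the next term.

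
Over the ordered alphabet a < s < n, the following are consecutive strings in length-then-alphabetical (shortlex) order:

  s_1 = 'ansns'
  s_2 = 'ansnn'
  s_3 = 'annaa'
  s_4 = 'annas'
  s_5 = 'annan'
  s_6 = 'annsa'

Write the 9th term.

annna

Advancing 3 positions from annsa through annsa → annss → annsn reaches term 9.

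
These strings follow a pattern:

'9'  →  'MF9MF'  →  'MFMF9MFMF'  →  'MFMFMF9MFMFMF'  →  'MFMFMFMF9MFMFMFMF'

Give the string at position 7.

MFMFMFMFMFMF9MFMFMFMFMFMF

s(k+1) = MF·s(k)·MF, so each term gains MF as a prefix and MF as a suffix.
From MFMFMFMF9MFMFMFMF, 2 further steps: MFMFMFMF9MFMFMFMF → MFMFMFMFMF9MFMFMFMFMF → (answer).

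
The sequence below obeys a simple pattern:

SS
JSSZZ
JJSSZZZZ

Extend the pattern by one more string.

Every step adds J to the front and ZZ to the end of the previous string.
One more step from JJSSZZZZ gives the answer.

JJJSSZZZZZZ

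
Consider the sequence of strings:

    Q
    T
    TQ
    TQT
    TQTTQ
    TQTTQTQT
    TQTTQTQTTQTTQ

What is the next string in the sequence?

This is a Fibonacci-style word recurrence s(k) = s(k−1)·s(k−2): e.g. T·Q = TQ.
Continuing: TQTTQTQTTQTTQ · TQTTQTQT gives term 8.

TQTTQTQTTQTTQTQTTQTQT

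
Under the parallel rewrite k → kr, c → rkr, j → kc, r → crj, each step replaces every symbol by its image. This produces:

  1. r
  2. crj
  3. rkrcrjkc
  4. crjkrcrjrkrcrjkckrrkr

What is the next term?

rkrcrjkckrcrjrkrcrjkccrjkrcrjrkrcrjkckrrkrkrcrjcrjkrcrj

Replace each of the 21 characters of crjkrcrjrkrcrjkckrrkr in place — rkr crj kc kr crj rkr crj kc crj kr crj rkr crj kc kr rkr kr crj crj kr crj — and concatenate.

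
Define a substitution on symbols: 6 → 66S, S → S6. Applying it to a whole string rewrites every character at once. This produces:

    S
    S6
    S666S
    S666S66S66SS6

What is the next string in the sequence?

Rewriting the 13 symbols of S666S66S66SS6 one by one yields S6 66S 66S 66S S6 66S 66S S6 66S 66S S6 S6 66S; concatenated:

S666S66S66SS666S66SS666S66SS6S666S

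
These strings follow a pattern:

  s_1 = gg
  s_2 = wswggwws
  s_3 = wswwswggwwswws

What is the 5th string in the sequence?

wswwswwswwswggwwswwswwswws

Every step adds wsw to the front and wws to the end of the previous string.
From wswwswggwwswws, 2 further steps: wswwswggwwswws → wswwswwswggwwswwswws → (answer).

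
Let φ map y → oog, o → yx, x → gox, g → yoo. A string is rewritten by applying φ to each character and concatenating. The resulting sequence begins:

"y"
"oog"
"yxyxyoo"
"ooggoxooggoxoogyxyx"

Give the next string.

Rewriting the 19 symbols of ooggoxooggoxoogyxyx one by one yields yx yx yoo yoo yx gox yx yx yoo yoo yx gox yx yx yoo oog gox oog gox; concatenated:

yxyxyooyooyxgoxyxyxyooyooyxgoxyxyxyooooggoxooggox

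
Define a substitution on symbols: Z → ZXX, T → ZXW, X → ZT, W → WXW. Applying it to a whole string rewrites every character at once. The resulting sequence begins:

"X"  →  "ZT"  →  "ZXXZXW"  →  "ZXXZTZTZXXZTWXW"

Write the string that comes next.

Rewriting the 15 symbols of ZXXZTZTZXXZTWXW one by one yields ZXX ZT ZT ZXX ZXW ZXX ZXW ZXX ZT ZT ZXX ZXW WXW ZT WXW; concatenated:

ZXXZTZTZXXZXWZXXZXWZXXZTZTZXXZXWWXWZTWXW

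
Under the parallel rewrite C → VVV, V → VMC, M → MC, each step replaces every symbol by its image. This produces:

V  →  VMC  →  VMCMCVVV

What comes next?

Apply φ to VMCMCVVV symbol by symbol: V→VMC, M→MC, C→VVV, M→MC, C→VVV, V→VMC, V→VMC, V→VMC; joined: VMC MC VVV MC VVV VMC VMC VMC.

VMCMCVVVMCVVVVMCVMCVMC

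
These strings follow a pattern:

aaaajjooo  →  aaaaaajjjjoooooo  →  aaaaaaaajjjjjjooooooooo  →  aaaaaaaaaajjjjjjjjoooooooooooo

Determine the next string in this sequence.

Each string has the form a^{2n+2} j^{2n} o^{3n} (n = 1, 2, …).
Setting n = 5 gives 12, 10, 15 characters in each block.

aaaaaaaaaaaajjjjjjjjjjooooooooooooooo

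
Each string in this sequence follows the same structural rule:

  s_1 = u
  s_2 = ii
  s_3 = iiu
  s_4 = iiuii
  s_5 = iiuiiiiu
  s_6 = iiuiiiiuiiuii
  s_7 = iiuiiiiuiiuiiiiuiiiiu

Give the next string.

From term 3 onward, concatenate the last term with the second-to-last: ii·u = iiu, iiu·ii = iiuii, …
Continuing: iiuiiiiuiiuiiiiuiiiiu · iiuiiiiuiiuii gives term 8.

iiuiiiiuiiuiiiiuiiiiuiiuiiiiuiiuii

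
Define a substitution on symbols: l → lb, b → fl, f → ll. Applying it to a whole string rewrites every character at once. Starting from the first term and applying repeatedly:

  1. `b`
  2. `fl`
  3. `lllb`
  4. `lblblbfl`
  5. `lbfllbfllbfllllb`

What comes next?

φ(lbfllbfllbfllllb) expands symbol-by-symbol to lb fl ll lb lb fl ll lb lb fl ll lb lb lb lb fl; joining the 16 pieces gives the next term.

lbfllllblbfllllblbfllllblblblbfl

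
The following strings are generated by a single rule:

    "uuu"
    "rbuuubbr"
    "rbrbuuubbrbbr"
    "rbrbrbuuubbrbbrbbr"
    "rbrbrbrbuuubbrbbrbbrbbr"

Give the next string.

s(k+1) = rb·s(k)·bbr, so each term gains rb as a prefix and bbr as a suffix.
One more step from rbrbrbrbuuubbrbbrbbrbbr gives the answer.

rbrbrbrbrbuuubbrbbrbbrbbrbbr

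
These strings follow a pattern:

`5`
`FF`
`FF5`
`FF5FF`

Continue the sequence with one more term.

FF5FFFF5

Each term (from the third on) is the previous term followed by the one before it: term 3 = FF·5 = FF5.
The next term joins FF5FF and FF5.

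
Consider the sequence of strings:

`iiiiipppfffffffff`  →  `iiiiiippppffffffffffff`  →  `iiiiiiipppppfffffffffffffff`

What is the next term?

iiiiiiiippppppffffffffffffffffff

The n-th term is n+2 i's then n p's then 3n f's, where the shown terms are n = 3, 4, 5.
At n = 6 the blocks have lengths 8, 6, 18.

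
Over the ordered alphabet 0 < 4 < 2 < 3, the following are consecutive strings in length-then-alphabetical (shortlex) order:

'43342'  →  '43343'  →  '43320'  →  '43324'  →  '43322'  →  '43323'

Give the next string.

The successor of 43323 increments the rightmost position that isn't already 3 and resets every position after it to 0.

43330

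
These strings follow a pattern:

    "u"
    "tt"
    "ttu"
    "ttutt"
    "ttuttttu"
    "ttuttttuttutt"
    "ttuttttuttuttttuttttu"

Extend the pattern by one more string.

From term 3 onward, concatenate the last term with the second-to-last: tt·u = ttu, ttu·tt = ttutt, …
The next term joins ttuttttuttuttttuttttu and ttuttttuttutt.

ttuttttuttuttttuttttuttuttttuttutt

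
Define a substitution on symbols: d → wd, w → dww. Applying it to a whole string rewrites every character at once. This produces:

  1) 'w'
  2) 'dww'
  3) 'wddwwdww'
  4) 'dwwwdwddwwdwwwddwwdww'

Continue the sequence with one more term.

Applying the rule to each of the 21 symbols of dwwwdwddwwdwwwddwwdww gives the pieces wd dww dww dww wd dww wd wd dww dww wd dww dww dww wd wd dww dww wd dww dww, which concatenate to the answer.

wddwwdwwdwwwddwwwdwddwwdwwwddwwdwwdwwwdwddwwdwwwddwwdww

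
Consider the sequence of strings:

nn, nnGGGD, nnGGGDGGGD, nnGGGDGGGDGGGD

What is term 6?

Every step adds GGGD to the end: s(k+1) = s(k)·GGGD.
From nnGGGDGGGDGGGD, 2 further steps: nnGGGDGGGDGGGD → nnGGGDGGGDGGGDGGGD → (answer).

nnGGGDGGGDGGGDGGGDGGGD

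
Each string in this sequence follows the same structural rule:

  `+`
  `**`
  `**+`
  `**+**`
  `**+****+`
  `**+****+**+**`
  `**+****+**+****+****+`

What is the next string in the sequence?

**+****+**+****+****+**+****+**+**

This is a Fibonacci-style word recurrence s(k) = s(k−1)·s(k−2): e.g. **·+ = **+.
The next term joins **+****+**+****+****+ and **+****+**+**.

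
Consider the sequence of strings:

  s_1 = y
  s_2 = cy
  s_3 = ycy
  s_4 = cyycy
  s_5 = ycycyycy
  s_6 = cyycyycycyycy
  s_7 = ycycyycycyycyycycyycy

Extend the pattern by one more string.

This is a Fibonacci-style word recurrence s(k) = s(k−2)·s(k−1): e.g. y·cy = ycy.
Continuing: cyycyycycyycy · ycycyycycyycyycycyycy gives term 8.

cyycyycycyycyycycyycycyycyycycyycy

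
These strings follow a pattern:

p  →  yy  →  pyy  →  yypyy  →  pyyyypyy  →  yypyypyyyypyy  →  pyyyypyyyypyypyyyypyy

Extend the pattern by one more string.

Each term (from the third on) is the two preceding terms concatenated in order: term 3 = p·yy = pyy.
Continuing: yypyypyyyypyy · pyyyypyyyypyypyyyypyy gives term 8.

yypyypyyyypyypyyyypyyyypyypyyyypyy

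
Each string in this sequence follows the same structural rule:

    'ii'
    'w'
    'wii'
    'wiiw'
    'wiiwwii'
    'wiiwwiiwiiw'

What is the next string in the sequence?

wiiwwiiwiiwwiiwwii

From term 3 onward, concatenate the last term with the second-to-last: w·ii = wii, wii·w = wiiw, …
So term 7 is wiiwwiiwiiw·wiiwwii.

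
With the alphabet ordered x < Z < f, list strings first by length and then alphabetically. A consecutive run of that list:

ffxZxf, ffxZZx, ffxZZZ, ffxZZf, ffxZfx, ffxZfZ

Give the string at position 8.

Advancing 2 positions from ffxZfZ through ffxZfZ → ffxZff reaches term 8.

ffxfxx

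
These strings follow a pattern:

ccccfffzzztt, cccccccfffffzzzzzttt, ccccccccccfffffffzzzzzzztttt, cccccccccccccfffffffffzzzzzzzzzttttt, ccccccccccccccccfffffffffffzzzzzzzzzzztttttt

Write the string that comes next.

cccccccccccccccccccfffffffffffffzzzzzzzzzzzzzttttttt

Each string has the form c^{3n+1} f^{2n+1} z^{2n+1} t^{n+1} (n = 1, 2, …).
At n = 6 the blocks have lengths 19, 13, 13, 7.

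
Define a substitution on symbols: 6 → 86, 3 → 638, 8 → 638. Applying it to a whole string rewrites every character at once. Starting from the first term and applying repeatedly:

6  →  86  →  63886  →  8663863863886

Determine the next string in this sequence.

6388686638638866386388663863863886

Applying the rule to each of the 13 symbols of 8663863863886 gives the pieces 638 86 86 638 638 86 638 638 86 638 638 638 86, which concatenate to the answer.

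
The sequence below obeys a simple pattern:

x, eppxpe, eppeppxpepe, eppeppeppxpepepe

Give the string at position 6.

Each term wraps the previous one in epp on the left and pe on the right.
From eppeppeppxpepepe, 2 further steps: eppeppeppxpepepe → eppeppeppeppxpepepepe → (answer).

eppeppeppeppeppxpepepepepe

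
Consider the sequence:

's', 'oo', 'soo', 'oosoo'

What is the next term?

From term 3 onward, concatenate the second-to-last term with the last: s·oo = soo, oo·soo = oosoo, …
The next term joins soo and oosoo.

soooosoo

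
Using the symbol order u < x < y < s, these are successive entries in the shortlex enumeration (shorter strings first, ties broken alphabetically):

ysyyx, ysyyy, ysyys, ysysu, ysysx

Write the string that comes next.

Treat ysysx as a base-4 numeral over the given alphabet and add one, carrying through any trailing s's.

ysysy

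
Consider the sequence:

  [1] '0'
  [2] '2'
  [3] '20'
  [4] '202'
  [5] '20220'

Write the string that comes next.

20220202

Each term (from the third on) is the previous term followed by the one before it: term 3 = 2·0 = 20.
Continuing: 20220 · 202 gives term 6.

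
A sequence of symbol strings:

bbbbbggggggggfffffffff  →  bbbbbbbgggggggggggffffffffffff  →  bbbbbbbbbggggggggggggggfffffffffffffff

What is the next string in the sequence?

Reading off run lengths: b runs 5, 7, 9; g runs 8, 11, 14; f runs 9, 12, 15 — each is linear in n, where the shown terms are n = 3, 4, 5.
At n = 6 the blocks have lengths 11, 17, 18.

bbbbbbbbbbbgggggggggggggggggffffffffffffffffff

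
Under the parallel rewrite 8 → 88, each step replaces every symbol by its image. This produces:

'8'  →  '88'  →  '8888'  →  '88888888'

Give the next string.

8888888888888888

Expanding 88888888: 8→88, 8→88, 8→88, 8→88, 8→88, 8→88, 8→88, 8→88. Concatenated: 88 88 88 88 88 88 88 88.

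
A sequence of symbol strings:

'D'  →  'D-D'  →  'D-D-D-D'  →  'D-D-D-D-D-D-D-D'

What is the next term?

D-D-D-D-D-D-D-D-D-D-D-D-D-D-D-D

s(k+1) = s(k)·-·s(k) — each term doubles the last with '-' between the halves.
One more doubling of D-D-D-D-D-D-D-D gives the answer.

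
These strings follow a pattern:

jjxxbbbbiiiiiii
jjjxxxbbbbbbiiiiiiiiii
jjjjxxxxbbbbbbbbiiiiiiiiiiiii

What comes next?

Term n consists of n j's, followed by n x's, followed by 2n b's, followed by 3n+1 i's, where the shown terms are n = 2, 3, 4.
At n = 5 the blocks have lengths 5, 5, 10, 16.

jjjjjxxxxxbbbbbbbbbbiiiiiiiiiiiiiiii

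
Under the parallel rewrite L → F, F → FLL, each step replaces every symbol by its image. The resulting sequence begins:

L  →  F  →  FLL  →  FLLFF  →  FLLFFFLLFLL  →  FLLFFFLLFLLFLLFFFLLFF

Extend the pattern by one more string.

Applying the rule to each of the 21 symbols of FLLFFFLLFLLFLLFFFLLFF gives the pieces FLL F F FLL FLL FLL F F FLL F F FLL F F FLL FLL FLL F F FLL FLL, which concatenate to the answer.

FLLFFFLLFLLFLLFFFLLFFFLLFFFLLFLLFLLFFFLLFLL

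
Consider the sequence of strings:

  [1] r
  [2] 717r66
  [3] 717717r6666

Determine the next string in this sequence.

Each term wraps the previous one in 717 on the left and 66 on the right.
Applying this once more to 717717r6666:

717717717r666666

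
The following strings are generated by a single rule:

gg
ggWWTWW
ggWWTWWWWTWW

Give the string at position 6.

ggWWTWWWWTWWWWTWWWWTWWWWTWW

The strings grow by a fixed suffix WWTWW each time.
From ggWWTWWWWTWW, 3 further steps: ggWWTWWWWTWW → ggWWTWWWWTWWWWTWW → ggWWTWWWWTWWWWTWWWWTWW → (answer).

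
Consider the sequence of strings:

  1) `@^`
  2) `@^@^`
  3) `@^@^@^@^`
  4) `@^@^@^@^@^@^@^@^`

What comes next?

Each string is two copies of the previous one concatenated.
So the next term is two copies of @^@^@^@^@^@^@^@^.

@^@^@^@^@^@^@^@^@^@^@^@^@^@^@^@^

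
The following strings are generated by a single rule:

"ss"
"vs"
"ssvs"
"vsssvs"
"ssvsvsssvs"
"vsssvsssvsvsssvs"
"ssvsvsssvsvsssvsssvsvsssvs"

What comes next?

Each term (from the third on) is the two preceding terms concatenated in order: term 3 = ss·vs = ssvs.
The next term joins vsssvsssvsvsssvs and ssvsvsssvsvsssvsssvsvsssvs.

vsssvsssvsvsssvsssvsvsssvsvsssvsssvsvsssvs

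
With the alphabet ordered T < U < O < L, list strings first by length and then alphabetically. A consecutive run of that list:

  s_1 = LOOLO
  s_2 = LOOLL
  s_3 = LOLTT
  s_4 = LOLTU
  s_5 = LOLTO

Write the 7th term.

Continuing the enumeration 2 steps past LOLTO: LOLTO → LOLTL → (answer).

LOLUT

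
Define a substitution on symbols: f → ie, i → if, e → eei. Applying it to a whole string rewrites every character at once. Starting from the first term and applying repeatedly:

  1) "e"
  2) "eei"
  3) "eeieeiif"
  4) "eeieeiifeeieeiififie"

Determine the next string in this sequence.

Rewriting the 20 symbols of eeieeiifeeieeiififie one by one yields eei eei if eei eei if if ie eei eei if eei eei if if ie if ie if eei; concatenated:

eeieeiifeeieeiififieeeieeiifeeieeiififieifieifeei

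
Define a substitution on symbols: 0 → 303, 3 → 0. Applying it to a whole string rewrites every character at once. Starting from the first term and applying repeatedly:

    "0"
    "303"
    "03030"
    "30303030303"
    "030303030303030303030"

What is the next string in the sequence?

Rewriting the 21 symbols of 030303030303030303030 one by one yields 303 0 303 0 303 0 303 0 303 0 303 0 303 0 303 0 303 0 303 0 303; concatenated:

3030303030303030303030303030303030303030303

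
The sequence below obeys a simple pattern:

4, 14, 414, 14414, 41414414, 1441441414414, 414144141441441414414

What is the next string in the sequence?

This is a Fibonacci-style word recurrence s(k) = s(k−2)·s(k−1): e.g. 4·14 = 414.
Continuing: 1441441414414 · 414144141441441414414 gives term 8.

1441441414414414144141441441414414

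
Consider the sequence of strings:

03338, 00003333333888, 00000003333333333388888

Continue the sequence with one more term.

00000000003333333333333338888888

Each string has the form 0^{3n-2} 3^{4n-1} 8^{2n-1} (n = 1, 2, …).
Setting n = 4 gives 10, 15, 7 characters in each block.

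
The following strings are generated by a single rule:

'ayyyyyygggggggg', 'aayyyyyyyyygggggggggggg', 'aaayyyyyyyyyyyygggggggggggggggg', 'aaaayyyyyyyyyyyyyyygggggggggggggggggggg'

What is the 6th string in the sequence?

Each string has the form a^{n-1} y^{3n} g^{4n}, where the shown terms are n = 2, 3, 4, 5.
At n = 7 the blocks have lengths 6, 21, 28.

aaaaaayyyyyyyyyyyyyyyyyyyyygggggggggggggggggggggggggggg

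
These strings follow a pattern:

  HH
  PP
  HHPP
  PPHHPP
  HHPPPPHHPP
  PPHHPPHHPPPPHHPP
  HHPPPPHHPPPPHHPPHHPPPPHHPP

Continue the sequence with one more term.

From term 3 onward, concatenate the second-to-last term with the last: HH·PP = HHPP, PP·HHPP = PPHHPP, …
Continuing: PPHHPPHHPPPPHHPP · HHPPPPHHPPPPHHPPHHPPPPHHPP gives term 8.

PPHHPPHHPPPPHHPPHHPPPPHHPPPPHHPPHHPPPPHHPP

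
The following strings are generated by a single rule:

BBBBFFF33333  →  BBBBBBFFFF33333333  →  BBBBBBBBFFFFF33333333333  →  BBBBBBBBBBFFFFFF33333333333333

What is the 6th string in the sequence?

BBBBBBBBBBBBBBFFFFFFFF33333333333333333333

Term n consists of 2n B's, followed by n+1 F's, followed by 3n-1 3's, where the shown terms are n = 2, 3, 4, 5.
For term 6, n = 7, so the run lengths are 14, 8, 20.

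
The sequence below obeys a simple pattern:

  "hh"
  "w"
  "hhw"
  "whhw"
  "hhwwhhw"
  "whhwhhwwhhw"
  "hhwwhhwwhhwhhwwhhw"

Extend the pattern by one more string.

This is a Fibonacci-style word recurrence s(k) = s(k−2)·s(k−1): e.g. hh·w = hhw.
The next term joins whhwhhwwhhw and hhwwhhwwhhwhhwwhhw.

whhwhhwwhhwhhwwhhwwhhwhhwwhhw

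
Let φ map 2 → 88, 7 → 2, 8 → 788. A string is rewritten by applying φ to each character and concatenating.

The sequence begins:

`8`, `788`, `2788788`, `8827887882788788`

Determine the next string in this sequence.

Rewriting the 16 symbols of 8827887882788788 one by one yields 788 788 88 2 788 788 2 788 788 88 2 788 788 2 788 788; concatenated:

78878888278878827887888827887882788788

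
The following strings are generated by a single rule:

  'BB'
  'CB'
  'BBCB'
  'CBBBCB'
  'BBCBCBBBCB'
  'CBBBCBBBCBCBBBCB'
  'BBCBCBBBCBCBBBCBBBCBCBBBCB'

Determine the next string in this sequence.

Each term (from the third on) is the two preceding terms concatenated in order: term 3 = BB·CB = BBCB.
Continuing: CBBBCBBBCBCBBBCB · BBCBCBBBCBCBBBCBBBCBCBBBCB gives term 8.

CBBBCBBBCBCBBBCBBBCBCBBBCBCBBBCBBBCBCBBBCB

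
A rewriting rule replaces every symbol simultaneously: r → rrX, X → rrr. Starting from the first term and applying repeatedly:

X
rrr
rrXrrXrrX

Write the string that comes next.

Expanding rrXrrXrrX: r→rrX, r→rrX, X→rrr, r→rrX, r→rrX, X→rrr, r→rrX, r→rrX, X→rrr. Concatenated: rrX rrX rrr rrX rrX rrr rrX rrX rrr.

rrXrrXrrrrrXrrXrrrrrXrrXrrr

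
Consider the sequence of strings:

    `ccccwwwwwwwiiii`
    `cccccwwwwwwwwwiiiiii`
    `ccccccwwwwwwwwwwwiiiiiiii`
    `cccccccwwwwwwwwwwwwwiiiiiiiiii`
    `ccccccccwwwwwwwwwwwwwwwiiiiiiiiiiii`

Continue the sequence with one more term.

Each string has the form c^{n+2} w^{2n+3} i^{2n}, where the shown terms are n = 2, 3, 4, 5, 6.
At n = 7 the blocks have lengths 9, 17, 14.

cccccccccwwwwwwwwwwwwwwwwwiiiiiiiiiiiiii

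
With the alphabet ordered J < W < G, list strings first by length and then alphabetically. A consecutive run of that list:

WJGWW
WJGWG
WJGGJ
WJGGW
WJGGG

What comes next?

The successor of WJGGG increments the rightmost position that isn't already G and resets every position after it to J.

WWJJJ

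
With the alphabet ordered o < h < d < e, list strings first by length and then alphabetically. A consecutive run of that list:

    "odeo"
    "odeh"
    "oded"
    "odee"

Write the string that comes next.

Find the rightmost character of odee below e, bump it to the next letter, and reset everything to its right to o.

oeoo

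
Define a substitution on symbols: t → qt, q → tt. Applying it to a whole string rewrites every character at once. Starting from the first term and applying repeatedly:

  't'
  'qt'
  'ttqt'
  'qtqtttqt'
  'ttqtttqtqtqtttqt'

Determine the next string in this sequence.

qtqtttqtqtqtttqtttqtttqtqtqtttqt

Replace each of the 16 characters of ttqtttqtqtqtttqt in place — qt qt tt qt qt qt tt qt tt qt tt qt qt qt tt qt — and concatenate.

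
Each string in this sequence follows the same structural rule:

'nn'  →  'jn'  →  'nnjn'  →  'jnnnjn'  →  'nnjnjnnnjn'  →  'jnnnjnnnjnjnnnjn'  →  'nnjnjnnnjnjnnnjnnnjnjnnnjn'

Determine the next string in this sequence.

Each term (from the third on) is the two preceding terms concatenated in order: term 3 = nn·jn = nnjn.
Continuing: jnnnjnnnjnjnnnjn · nnjnjnnnjnjnnnjnnnjnjnnnjn gives term 8.

jnnnjnnnjnjnnnjnnnjnjnnnjnjnnnjnnnjnjnnnjn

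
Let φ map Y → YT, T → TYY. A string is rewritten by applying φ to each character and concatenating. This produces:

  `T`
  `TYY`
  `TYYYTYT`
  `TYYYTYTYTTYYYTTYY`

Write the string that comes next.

TYYYTYTYTTYYYTTYYYTTYYTYYYTYTYTTYYTYYYTYT

Replace each of the 17 characters of TYYYTYTYTTYYYTTYY in place — TYY YT YT YT TYY YT TYY YT TYY TYY YT YT YT TYY TYY YT YT — and concatenate.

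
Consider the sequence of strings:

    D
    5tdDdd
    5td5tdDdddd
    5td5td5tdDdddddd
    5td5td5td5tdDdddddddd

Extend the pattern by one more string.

5td5td5td5td5tdDdddddddddd

Each term wraps the previous one in 5td on the left and dd on the right.
One more step from 5td5td5td5tdDdddddddd gives the answer.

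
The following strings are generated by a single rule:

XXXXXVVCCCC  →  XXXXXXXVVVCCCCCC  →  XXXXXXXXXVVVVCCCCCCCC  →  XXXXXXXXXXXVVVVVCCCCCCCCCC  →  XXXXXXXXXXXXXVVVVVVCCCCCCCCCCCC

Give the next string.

XXXXXXXXXXXXXXXVVVVVVVCCCCCCCCCCCCCC

Term n consists of 2n+1 X's, followed by n V's, followed by 2n C's, where the shown terms are n = 2, 3, 4, 5, 6.
For the next term, n = 7, so the run lengths are 15, 7, 14.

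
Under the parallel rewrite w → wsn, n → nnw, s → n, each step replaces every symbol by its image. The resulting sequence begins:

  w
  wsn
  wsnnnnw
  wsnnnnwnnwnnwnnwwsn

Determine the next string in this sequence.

wsnnnnwnnwnnwnnwwsnnnwnnwwsnnnwnnwwsnnnwnnwwsnwsnnnnw

Applying the rule to each of the 19 symbols of wsnnnnwnnwnnwnnwwsn gives the pieces wsn n nnw nnw nnw nnw wsn nnw nnw wsn nnw nnw wsn nnw nnw wsn wsn n nnw, which concatenate to the answer.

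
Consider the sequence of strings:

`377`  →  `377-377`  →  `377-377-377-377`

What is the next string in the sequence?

377-377-377-377-377-377-377-377

Every step duplicates the string with '-' between the halves.
One more doubling of 377-377-377-377 gives the answer.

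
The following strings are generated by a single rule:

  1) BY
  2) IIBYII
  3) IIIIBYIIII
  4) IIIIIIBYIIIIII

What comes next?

IIIIIIIIBYIIIIIIII

Each term wraps the previous one in II on the left and II on the right.
One more step from IIIIIIBYIIIIII gives the answer.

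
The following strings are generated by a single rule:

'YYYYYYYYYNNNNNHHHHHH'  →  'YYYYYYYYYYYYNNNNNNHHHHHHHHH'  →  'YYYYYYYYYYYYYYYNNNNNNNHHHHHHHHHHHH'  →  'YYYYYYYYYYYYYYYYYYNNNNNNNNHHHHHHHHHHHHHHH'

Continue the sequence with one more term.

YYYYYYYYYYYYYYYYYYYYYNNNNNNNNNHHHHHHHHHHHHHHHHHH

Each string has the form Y^{3n+3} N^{n+3} H^{3n}, where the shown terms are n = 2, 3, 4, 5.
For the next term, n = 6, so the run lengths are 21, 9, 18.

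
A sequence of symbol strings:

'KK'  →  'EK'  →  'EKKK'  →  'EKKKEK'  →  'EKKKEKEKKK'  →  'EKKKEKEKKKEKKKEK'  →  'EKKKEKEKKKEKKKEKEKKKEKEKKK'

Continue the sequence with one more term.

EKKKEKEKKKEKKKEKEKKKEKEKKKEKKKEKEKKKEKKKEK

From term 3 onward, concatenate the last term with the second-to-last: EK·KK = EKKK, EKKK·EK = EKKKEK, …
The next term joins EKKKEKEKKKEKKKEKEKKKEKEKKK and EKKKEKEKKKEKKKEK.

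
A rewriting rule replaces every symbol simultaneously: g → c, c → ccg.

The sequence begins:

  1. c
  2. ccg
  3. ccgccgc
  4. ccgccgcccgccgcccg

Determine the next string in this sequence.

ccgccgcccgccgcccgccgccgcccgccgcccgccgccgc

Replace each of the 17 characters of ccgccgcccgccgcccg in place — ccg ccg c ccg ccg c ccg ccg ccg c ccg ccg c ccg ccg ccg c — and concatenate.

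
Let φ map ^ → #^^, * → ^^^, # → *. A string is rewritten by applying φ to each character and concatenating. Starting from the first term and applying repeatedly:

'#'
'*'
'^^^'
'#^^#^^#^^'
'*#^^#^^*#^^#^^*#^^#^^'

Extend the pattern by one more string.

Applying the rule to each of the 21 symbols of *#^^#^^*#^^#^^*#^^#^^ gives the pieces ^^^ * #^^ #^^ * #^^ #^^ ^^^ * #^^ #^^ * #^^ #^^ ^^^ * #^^ #^^ * #^^ #^^, which concatenate to the answer.

^^^*#^^#^^*#^^#^^^^^*#^^#^^*#^^#^^^^^*#^^#^^*#^^#^^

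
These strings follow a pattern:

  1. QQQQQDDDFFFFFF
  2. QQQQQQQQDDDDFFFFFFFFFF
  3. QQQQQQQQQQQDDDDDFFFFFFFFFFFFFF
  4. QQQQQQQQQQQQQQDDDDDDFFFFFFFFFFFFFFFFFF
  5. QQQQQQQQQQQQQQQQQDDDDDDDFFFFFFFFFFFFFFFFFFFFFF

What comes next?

QQQQQQQQQQQQQQQQQQQQDDDDDDDDFFFFFFFFFFFFFFFFFFFFFFFFFF

Each string has the form Q^{3n+2} D^{n+2} F^{4n+2} (n = 1, 2, …).
At n = 6 the blocks have lengths 20, 8, 26.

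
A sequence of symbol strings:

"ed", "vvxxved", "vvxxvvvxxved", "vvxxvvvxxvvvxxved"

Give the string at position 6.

vvxxvvvxxvvvxxvvvxxvvvxxved

Each term is the previous one with vvxxv prepended.
From vvxxvvvxxvvvxxved, 2 further steps: vvxxvvvxxvvvxxved → vvxxvvvxxvvvxxvvvxxved → (answer).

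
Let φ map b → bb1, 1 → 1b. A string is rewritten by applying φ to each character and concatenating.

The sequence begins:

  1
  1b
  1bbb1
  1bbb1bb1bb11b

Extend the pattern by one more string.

1bbb1bb1bb11bbb1bb11bbb1bb11b1bbb1

φ(1bbb1bb1bb11b) expands symbol-by-symbol to 1b bb1 bb1 bb1 1b bb1 bb1 1b bb1 bb1 1b 1b bb1; joining the 13 pieces gives the next term.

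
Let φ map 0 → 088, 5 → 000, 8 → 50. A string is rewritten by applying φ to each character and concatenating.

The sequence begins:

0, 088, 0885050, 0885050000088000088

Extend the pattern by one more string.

Applying the rule to each of the 19 symbols of 0885050000088000088 gives the pieces 088 50 50 000 088 000 088 088 088 088 088 50 50 088 088 088 088 50 50, which concatenate to the answer.

088505000008800008808808808808850500880880880885050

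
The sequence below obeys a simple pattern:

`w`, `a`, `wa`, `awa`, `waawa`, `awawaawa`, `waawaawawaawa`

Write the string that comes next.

This is a Fibonacci-style word recurrence s(k) = s(k−2)·s(k−1): e.g. w·a = wa.
The next term joins awawaawa and waawaawawaawa.

awawaawawaawaawawaawa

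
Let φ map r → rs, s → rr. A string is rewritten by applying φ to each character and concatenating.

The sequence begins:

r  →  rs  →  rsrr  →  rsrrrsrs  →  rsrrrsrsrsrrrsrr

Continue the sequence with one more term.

Rewriting the 16 symbols of rsrrrsrsrsrrrsrr one by one yields rs rr rs rs rs rr rs rr rs rr rs rs rs rr rs rs; concatenated:

rsrrrsrsrsrrrsrrrsrrrsrsrsrrrsrs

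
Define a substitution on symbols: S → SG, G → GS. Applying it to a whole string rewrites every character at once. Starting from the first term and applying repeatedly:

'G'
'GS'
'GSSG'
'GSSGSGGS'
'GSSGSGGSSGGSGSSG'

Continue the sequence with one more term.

φ(GSSGSGGSSGGSGSSG) expands symbol-by-symbol to GS SG SG GS SG GS GS SG SG GS GS SG GS SG SG GS; joining the 16 pieces gives the next term.

GSSGSGGSSGGSGSSGSGGSGSSGGSSGSGGS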